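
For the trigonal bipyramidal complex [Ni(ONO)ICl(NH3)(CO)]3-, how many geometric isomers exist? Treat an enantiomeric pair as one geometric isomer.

10

A trigonal bipyramid has two axial and three equatorial sites, which are chemically inequivalent.
Exhaustive case analysis gives 10 geometric isomers.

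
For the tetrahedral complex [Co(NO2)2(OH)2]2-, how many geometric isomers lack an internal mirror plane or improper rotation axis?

0

All four vertices of a tetrahedron are equivalent and mutually adjacent, so cis/trans isomerism cannot arise.
Only one geometric arrangement is possible.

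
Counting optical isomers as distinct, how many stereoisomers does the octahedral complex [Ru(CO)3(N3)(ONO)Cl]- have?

5

The distinct arrangements are (4 in all): CO mer (3 arrangements); CO fac (chiral).
One of these lacks any improper symmetry element and so occurs as an enantiomeric pair, giving 4 + 1 = 5 stereoisomers in total.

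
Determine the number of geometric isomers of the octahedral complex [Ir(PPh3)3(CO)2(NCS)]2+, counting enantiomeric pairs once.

In an octahedral complex each vertex has one trans partner and four cis neighbours.
There are 3 geometric isomers: PPh3 mer, CO trans; PPh3 mer, CO cis; PPh3 fac, CO cis.

3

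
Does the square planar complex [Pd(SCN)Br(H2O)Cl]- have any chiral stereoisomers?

no

In a square planar complex each vertex has one trans partner and two cis neighbours.
The distinct arrangements are (3 in all): (Br/H2O trans, Cl/SCN trans); (Br/SCN trans, Cl/H2O trans); (Br/Cl trans, H2O/SCN trans).
Each arrangement has an internal mirror plane or centre of symmetry, so none is chiral.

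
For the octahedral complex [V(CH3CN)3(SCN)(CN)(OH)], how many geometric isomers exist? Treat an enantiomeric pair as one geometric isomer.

4

An octahedron has six vertices in three trans pairs; every non-trans pair is cis.
The distinct arrangements are (4 in all): CH3CN mer (3 arrangements); CH3CN fac (chiral).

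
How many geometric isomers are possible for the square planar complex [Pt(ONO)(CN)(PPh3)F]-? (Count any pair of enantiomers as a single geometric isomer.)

3

In a square planar complex each vertex has one trans partner and two cis neighbours.
The distinct arrangements are (3 in all): (CN/ONO trans, F/PPh3 trans); (CN/PPh3 trans, F/ONO trans); (CN/F trans, ONO/PPh3 trans).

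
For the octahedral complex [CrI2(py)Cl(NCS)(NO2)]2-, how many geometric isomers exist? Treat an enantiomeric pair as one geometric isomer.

An octahedron has six vertices in three trans pairs; every non-trans pair is cis.
Systematic enumeration (placing each ligand type in turn and discarding arrangements equivalent by rotation or reflection) gives 9 geometric isomers.

9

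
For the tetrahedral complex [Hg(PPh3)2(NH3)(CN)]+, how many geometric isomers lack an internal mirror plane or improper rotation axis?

0

All four vertices of a tetrahedron are equivalent and mutually adjacent, so cis/trans isomerism cannot arise.
Only one geometric arrangement is possible.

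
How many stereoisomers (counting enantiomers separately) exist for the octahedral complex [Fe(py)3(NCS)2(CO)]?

An octahedron has six vertices in three trans pairs; every non-trans pair is cis.
The distinct arrangements are (3 in all): py mer, NCS cis; py mer, NCS trans; py fac, NCS cis.
Each arrangement has an internal mirror plane or centre of symmetry, so none is chiral.

3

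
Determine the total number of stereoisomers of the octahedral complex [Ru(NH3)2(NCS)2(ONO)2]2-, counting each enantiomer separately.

The six octahedral sites form three mutually perpendicular trans pairs.
Systematic placement gives 5 geometric isomers: NH3 trans, NCS trans, ONO trans; NH3 cis, NCS trans, ONO cis; NH3 cis, NCS cis, ONO trans; NH3 cis, NCS cis, ONO cis (chiral); NH3 trans, NCS cis, ONO cis.
One of these lacks any improper symmetry element and so occurs as an enantiomeric pair, giving 5 + 1 = 6 stereoisomers in total.

6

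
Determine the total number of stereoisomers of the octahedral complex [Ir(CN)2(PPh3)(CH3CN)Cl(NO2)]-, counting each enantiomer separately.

The six octahedral sites form three mutually perpendicular trans pairs.
Placing the ligands in turn and identifying arrangements related by rotation or reflection leaves 9 distinct geometric isomers.
Of these, 6 lack any improper symmetry element and so occur as enantiomeric pairs, giving 9 + 6 = 15 stereoisomers in total.

15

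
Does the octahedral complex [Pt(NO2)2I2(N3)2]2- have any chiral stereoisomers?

There are 5 geometric isomers: NO2 trans, I trans, N3 trans; NO2 cis, I trans, N3 cis; NO2 trans, I cis, N3 cis; NO2 cis, I cis, N3 cis (chiral); NO2 cis, I cis, N3 trans.
One of these lacks any improper symmetry element and so occurs as an enantiomeric pair, giving 5 + 1 = 6 stereoisomers in total.

yes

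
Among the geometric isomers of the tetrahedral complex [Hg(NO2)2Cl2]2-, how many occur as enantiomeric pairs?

All four vertices of a tetrahedron are equivalent and mutually adjacent, so cis/trans isomerism cannot arise.
Only one geometric arrangement is possible.

0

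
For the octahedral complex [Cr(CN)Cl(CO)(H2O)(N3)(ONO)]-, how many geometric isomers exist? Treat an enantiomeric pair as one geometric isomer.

15

Systematic enumeration (placing each ligand type in turn and discarding arrangements equivalent by rotation or reflection) gives 15 geometric isomers.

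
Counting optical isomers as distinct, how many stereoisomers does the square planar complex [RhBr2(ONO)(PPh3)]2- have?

2

A square has two trans pairs of vertices; adjacent vertices are cis.
The distinct arrangements are (2 in all): Br cis; Br trans.
Each arrangement has an internal mirror plane or centre of symmetry, so none is chiral.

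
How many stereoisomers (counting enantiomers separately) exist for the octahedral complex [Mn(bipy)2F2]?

The six octahedral sites form three mutually perpendicular trans pairs.
Each bipy is bidentate and must span two cis positions.
The distinct arrangements are (2 in all): F trans; F cis (chiral).
One of these lacks any improper symmetry element and so occurs as an enantiomeric pair, giving 2 + 1 = 3 stereoisomers in total.

3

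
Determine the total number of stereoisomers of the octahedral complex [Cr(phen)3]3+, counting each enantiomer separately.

2

Each phen is bidentate and must span two cis positions.
Only one geometric arrangement is possible; it has no improper symmetry element, so it exists as a pair of enantiomers (2 stereoisomers).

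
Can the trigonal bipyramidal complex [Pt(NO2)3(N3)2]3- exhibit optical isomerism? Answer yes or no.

In a trigonal bipyramid the two axial positions differ from the three equatorial ones.
Systematic placement gives 3 geometric isomers: N3 both axial; N3 one axial, one equatorial; N3 both equatorial.
Each arrangement has an internal mirror plane or centre of symmetry, so none is chiral.

no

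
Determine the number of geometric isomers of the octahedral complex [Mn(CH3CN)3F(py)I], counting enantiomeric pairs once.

The six octahedral sites form three mutually perpendicular trans pairs.
Working through the distinct placements yields 4 geometric isomers: CH3CN mer (3 arrangements); CH3CN fac (chiral).

4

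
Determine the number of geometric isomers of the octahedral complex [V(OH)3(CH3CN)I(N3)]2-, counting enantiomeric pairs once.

4

The six octahedral sites form three mutually perpendicular trans pairs.
There are 4 geometric isomers: OH mer (3 arrangements); OH fac (chiral).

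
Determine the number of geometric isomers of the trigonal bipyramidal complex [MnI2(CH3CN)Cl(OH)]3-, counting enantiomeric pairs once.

7

Systematic enumeration (placing each ligand type in turn and discarding arrangements equivalent by rotation or reflection) gives 7 geometric isomers.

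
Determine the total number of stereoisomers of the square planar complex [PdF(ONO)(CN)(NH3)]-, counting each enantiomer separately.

3

A square has two trans pairs of vertices; adjacent vertices are cis.
Systematic placement gives 3 geometric isomers: (CN/NH3 trans, F/ONO trans); (CN/ONO trans, F/NH3 trans); (CN/F trans, NH3/ONO trans).
Each arrangement has an internal mirror plane or centre of symmetry, so none is chiral.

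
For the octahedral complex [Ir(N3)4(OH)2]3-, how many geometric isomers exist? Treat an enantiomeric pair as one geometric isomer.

2

In an octahedral complex each vertex has one trans partner and four cis neighbours.
Working through the distinct placements yields 2 geometric isomers: OH trans; OH cis.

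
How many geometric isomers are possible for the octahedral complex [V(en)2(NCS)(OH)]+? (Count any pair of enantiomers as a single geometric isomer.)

The six octahedral sites form three mutually perpendicular trans pairs.
Each en is bidentate and must span two cis positions.
Working through the distinct placements yields 2 geometric isomers: NCS and OH mutually trans; NCS and OH mutually cis (chiral).

2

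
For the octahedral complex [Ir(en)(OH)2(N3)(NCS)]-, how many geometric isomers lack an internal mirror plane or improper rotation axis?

2

Each en is bidentate and must span two cis positions.
The distinct arrangements are (4 in all): OH cis (3 arrangements, 2 chiral); OH trans.
Of these, 2 lack any improper symmetry element and so occur as enantiomeric pairs, giving 4 + 2 = 6 stereoisomers in total.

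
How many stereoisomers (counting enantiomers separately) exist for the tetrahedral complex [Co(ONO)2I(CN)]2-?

All four vertices of a tetrahedron are equivalent and mutually adjacent, so cis/trans isomerism cannot arise.
Only one geometric arrangement is possible.

1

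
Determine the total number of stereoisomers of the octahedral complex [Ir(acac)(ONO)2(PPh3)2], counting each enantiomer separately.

Each acac is bidentate and must span two cis positions.
Working through the distinct placements yields 3 geometric isomers: ONO trans, PPh3 cis; ONO cis, PPh3 cis (chiral); ONO cis, PPh3 trans.
One of these lacks any improper symmetry element and so occurs as an enantiomeric pair, giving 3 + 1 = 4 stereoisomers in total.

4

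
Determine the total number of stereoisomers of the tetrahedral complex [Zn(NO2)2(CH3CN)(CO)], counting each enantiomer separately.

1

All four vertices of a tetrahedron are equivalent and mutually adjacent, so cis/trans isomerism cannot arise.
Only one geometric arrangement is possible.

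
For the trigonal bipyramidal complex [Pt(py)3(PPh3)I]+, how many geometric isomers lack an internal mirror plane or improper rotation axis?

A trigonal bipyramid has two axial and three equatorial sites, which are chemically inequivalent.
The distinct arrangements are (4 in all): PPh3 axial, I axial; PPh3 equatorial, I axial; PPh3 axial, I equatorial; PPh3 equatorial, I equatorial.
Each arrangement has an internal mirror plane or centre of symmetry, so none is chiral.

0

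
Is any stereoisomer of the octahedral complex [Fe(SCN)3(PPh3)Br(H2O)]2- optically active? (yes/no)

Systematic placement gives 4 geometric isomers: SCN mer (3 arrangements); SCN fac (chiral).
One of these lacks any improper symmetry element and so occurs as an enantiomeric pair, giving 4 + 1 = 5 stereoisomers in total.

yes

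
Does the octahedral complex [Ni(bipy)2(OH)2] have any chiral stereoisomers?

Each bipy is bidentate and must span two cis positions.
Systematic placement gives 2 geometric isomers: OH trans; OH cis (chiral).
One of these lacks any improper symmetry element and so occurs as an enantiomeric pair, giving 2 + 1 = 3 stereoisomers in total.

yes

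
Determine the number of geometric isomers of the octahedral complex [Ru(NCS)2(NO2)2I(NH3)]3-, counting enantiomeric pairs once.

In an octahedral complex each vertex has one trans partner and four cis neighbours.
There are 6 geometric isomers: NCS cis, NO2 trans; NCS cis, NO2 cis (3 arrangements, 2 chiral); NCS trans, NO2 trans; NCS trans, NO2 cis.

6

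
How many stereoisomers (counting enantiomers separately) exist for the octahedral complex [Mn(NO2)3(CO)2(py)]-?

3

The six octahedral sites form three mutually perpendicular trans pairs.
Systematic placement gives 3 geometric isomers: NO2 mer, CO trans; NO2 fac, CO cis; NO2 mer, CO cis.
Each arrangement has an internal mirror plane or centre of symmetry, so none is chiral.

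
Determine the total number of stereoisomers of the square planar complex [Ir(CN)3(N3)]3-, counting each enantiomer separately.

1

A square has two trans pairs of vertices; adjacent vertices are cis.
Only one geometric arrangement is possible.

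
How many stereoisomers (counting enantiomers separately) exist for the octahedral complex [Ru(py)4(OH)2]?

2

In an octahedral complex each vertex has one trans partner and four cis neighbours.
There are 2 geometric isomers: OH trans; OH cis.
Each arrangement has an internal mirror plane or centre of symmetry, so none is chiral.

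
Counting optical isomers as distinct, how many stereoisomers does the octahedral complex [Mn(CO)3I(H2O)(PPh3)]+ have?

An octahedron has six vertices in three trans pairs; every non-trans pair is cis.
The distinct arrangements are (4 in all): CO mer (3 arrangements); CO fac (chiral).
One of these lacks any improper symmetry element and so occurs as an enantiomeric pair, giving 4 + 1 = 5 stereoisomers in total.

5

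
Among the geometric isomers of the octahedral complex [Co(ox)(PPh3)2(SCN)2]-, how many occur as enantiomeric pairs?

An octahedron has six vertices in three trans pairs; every non-trans pair is cis.
Each ox is bidentate and must span two cis positions.
Working through the distinct placements yields 3 geometric isomers: PPh3 trans, SCN cis; PPh3 cis, SCN cis (chiral); PPh3 cis, SCN trans.
One of these lacks any improper symmetry element and so occurs as an enantiomeric pair, giving 3 + 1 = 4 stereoisomers in total.

1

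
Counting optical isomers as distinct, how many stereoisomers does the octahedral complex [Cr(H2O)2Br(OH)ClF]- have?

15

An octahedron has six vertices in three trans pairs; every non-trans pair is cis.
Placing the ligands in turn and identifying arrangements related by rotation or reflection leaves 9 distinct geometric isomers.
Of these, 6 lack any improper symmetry element and so occur as enantiomeric pairs, giving 9 + 6 = 15 stereoisomers in total.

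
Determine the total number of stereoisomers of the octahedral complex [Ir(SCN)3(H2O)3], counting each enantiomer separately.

2

An octahedron has six vertices in three trans pairs; every non-trans pair is cis.
There are 2 geometric isomers: SCN mer; SCN fac.
Each arrangement has an internal mirror plane or centre of symmetry, so none is chiral.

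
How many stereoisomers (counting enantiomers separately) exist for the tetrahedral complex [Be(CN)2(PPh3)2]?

In a tetrahedral complex all four positions are equivalent and every pair of ligands is adjacent — there is no cis/trans distinction.
Only one geometric arrangement is possible.

1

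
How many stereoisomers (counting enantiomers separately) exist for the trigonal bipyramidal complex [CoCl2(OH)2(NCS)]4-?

6

In a trigonal bipyramid the two axial positions differ from the three equatorial ones.
Exhaustive case analysis gives 5 geometric isomers.
One of these lacks any improper symmetry element and so occurs as an enantiomeric pair, giving 5 + 1 = 6 stereoisomers in total.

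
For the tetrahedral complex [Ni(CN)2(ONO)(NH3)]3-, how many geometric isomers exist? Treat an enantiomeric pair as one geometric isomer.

1

In a tetrahedral complex all four positions are equivalent and every pair of ligands is adjacent — there is no cis/trans distinction.
Only one geometric arrangement is possible.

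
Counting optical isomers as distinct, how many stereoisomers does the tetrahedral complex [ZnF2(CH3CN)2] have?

1

In a tetrahedral complex all four positions are equivalent and every pair of ligands is adjacent — there is no cis/trans distinction.
Only one geometric arrangement is possible.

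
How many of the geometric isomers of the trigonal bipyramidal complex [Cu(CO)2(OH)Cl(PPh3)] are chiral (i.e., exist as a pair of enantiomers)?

In a trigonal bipyramid the two axial positions differ from the three equatorial ones.
Exhaustive case analysis gives 7 geometric isomers.
Of these, 3 lack any improper symmetry element and so occur as enantiomeric pairs, giving 7 + 3 = 10 stereoisomers in total.

3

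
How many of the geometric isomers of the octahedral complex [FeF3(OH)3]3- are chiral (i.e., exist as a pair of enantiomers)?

In an octahedral complex each vertex has one trans partner and four cis neighbours.
The distinct arrangements are (2 in all): F mer; F fac.
Each arrangement has an internal mirror plane or centre of symmetry, so none is chiral.

0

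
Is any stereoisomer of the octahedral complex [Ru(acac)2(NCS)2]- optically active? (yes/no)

An octahedron has six vertices in three trans pairs; every non-trans pair is cis.
Each acac is bidentate and must span two cis positions.
Working through the distinct placements yields 2 geometric isomers: NCS trans; NCS cis (chiral).
One of these lacks any improper symmetry element and so occurs as an enantiomeric pair, giving 2 + 1 = 3 stereoisomers in total.

yes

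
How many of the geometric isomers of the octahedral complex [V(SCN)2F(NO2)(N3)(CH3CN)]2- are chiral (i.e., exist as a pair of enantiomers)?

6

Placing the ligands in turn and identifying arrangements related by rotation or reflection leaves 9 distinct geometric isomers.
Of these, 6 lack any improper symmetry element and so occur as enantiomeric pairs, giving 9 + 6 = 15 stereoisomers in total.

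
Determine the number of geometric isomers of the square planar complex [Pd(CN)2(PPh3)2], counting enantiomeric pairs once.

2

In a square planar complex each vertex has one trans partner and two cis neighbours.
The distinct arrangements are (2 in all): CN cis; CN trans.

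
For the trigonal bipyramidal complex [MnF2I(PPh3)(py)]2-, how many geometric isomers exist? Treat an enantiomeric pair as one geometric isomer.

In a trigonal bipyramid the two axial positions differ from the three equatorial ones.
Placing the ligands in turn and identifying arrangements related by rotation or reflection leaves 7 distinct geometric isomers.

7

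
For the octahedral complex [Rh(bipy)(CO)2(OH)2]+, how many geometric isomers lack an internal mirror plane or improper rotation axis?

1

In an octahedral complex each vertex has one trans partner and four cis neighbours.
Each bipy is bidentate and must span two cis positions.
The distinct arrangements are (3 in all): CO trans, OH cis; CO cis, OH cis (chiral); CO cis, OH trans.
One of these lacks any improper symmetry element and so occurs as an enantiomeric pair, giving 3 + 1 = 4 stereoisomers in total.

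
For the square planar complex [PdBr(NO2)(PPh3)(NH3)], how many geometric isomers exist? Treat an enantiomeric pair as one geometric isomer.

3

Working through the distinct placements yields 3 geometric isomers: (Br/NO2 trans, NH3/PPh3 trans); (Br/PPh3 trans, NH3/NO2 trans); (Br/NH3 trans, NO2/PPh3 trans).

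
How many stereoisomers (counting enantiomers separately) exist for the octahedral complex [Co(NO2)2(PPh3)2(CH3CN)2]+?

Working through the distinct placements yields 5 geometric isomers: NO2 trans, PPh3 trans, CH3CN trans; NO2 cis, PPh3 cis, CH3CN trans; NO2 cis, PPh3 trans, CH3CN cis; NO2 cis, PPh3 cis, CH3CN cis (chiral); NO2 trans, PPh3 cis, CH3CN cis.
One of these lacks any improper symmetry element and so occurs as an enantiomeric pair, giving 5 + 1 = 6 stereoisomers in total.

6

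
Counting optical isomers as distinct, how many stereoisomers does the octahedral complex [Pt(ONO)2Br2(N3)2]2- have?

6

Systematic placement gives 5 geometric isomers: ONO trans, Br trans, N3 trans; ONO cis, Br trans, N3 cis; ONO trans, Br cis, N3 cis; ONO cis, Br cis, N3 cis (chiral); ONO cis, Br cis, N3 trans.
One of these lacks any improper symmetry element and so occurs as an enantiomeric pair, giving 5 + 1 = 6 stereoisomers in total.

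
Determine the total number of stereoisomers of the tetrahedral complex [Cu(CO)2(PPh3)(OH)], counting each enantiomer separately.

In a tetrahedral complex all four positions are equivalent and every pair of ligands is adjacent — there is no cis/trans distinction.
Only one geometric arrangement is possible.

1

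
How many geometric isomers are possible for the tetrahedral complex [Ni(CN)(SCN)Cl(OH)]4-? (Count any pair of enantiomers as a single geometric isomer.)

All four vertices of a tetrahedron are equivalent and mutually adjacent, so cis/trans isomerism cannot arise.
Only one geometric arrangement is possible; it has no improper symmetry element, so it exists as a pair of enantiomers (2 stereoisomers).

1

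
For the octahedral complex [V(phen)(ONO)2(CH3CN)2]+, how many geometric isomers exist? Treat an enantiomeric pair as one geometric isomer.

3

Each phen is bidentate and must span two cis positions.
There are 3 geometric isomers: ONO cis, CH3CN trans; ONO cis, CH3CN cis (chiral); ONO trans, CH3CN cis.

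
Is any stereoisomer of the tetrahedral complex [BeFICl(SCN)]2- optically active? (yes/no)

All four vertices of a tetrahedron are equivalent and mutually adjacent, so cis/trans isomerism cannot arise.
Only one geometric arrangement is possible; it has no improper symmetry element, so it exists as a pair of enantiomers (2 stereoisomers).

yes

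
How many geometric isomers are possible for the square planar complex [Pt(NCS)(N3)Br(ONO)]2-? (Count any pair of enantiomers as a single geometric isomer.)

Working through the distinct placements yields 3 geometric isomers: (Br/NCS trans, N3/ONO trans); (Br/ONO trans, N3/NCS trans); (Br/N3 trans, NCS/ONO trans).

3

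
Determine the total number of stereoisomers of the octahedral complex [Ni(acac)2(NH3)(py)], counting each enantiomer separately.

Each acac is bidentate and must span two cis positions.
There are 2 geometric isomers: NH3 and py mutually cis (chiral); NH3 and py mutually trans.
One of these lacks any improper symmetry element and so occurs as an enantiomeric pair, giving 2 + 1 = 3 stereoisomers in total.

3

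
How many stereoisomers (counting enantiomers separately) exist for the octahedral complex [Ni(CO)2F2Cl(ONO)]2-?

In an octahedral complex each vertex has one trans partner and four cis neighbours.
The distinct arrangements are (6 in all): CO trans, F cis; CO trans, F trans; CO cis, F cis (3 arrangements, 2 chiral); CO cis, F trans.
Of these, 2 lack any improper symmetry element and so occur as enantiomeric pairs, giving 6 + 2 = 8 stereoisomers in total.

8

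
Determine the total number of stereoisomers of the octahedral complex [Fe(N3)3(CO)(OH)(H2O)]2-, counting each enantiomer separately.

Systematic placement gives 4 geometric isomers: N3 mer (3 arrangements); N3 fac (chiral).
One of these lacks any improper symmetry element and so occurs as an enantiomeric pair, giving 4 + 1 = 5 stereoisomers in total.

5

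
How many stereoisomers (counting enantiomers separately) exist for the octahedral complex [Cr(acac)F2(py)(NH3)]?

6

Each acac is bidentate and must span two cis positions.
There are 4 geometric isomers: F trans; F cis (3 arrangements, 2 chiral).
Of these, 2 lack any improper symmetry element and so occur as enantiomeric pairs, giving 4 + 2 = 6 stereoisomers in total.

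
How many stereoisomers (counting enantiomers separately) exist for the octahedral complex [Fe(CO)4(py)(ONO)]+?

An octahedron has six vertices in three trans pairs; every non-trans pair is cis.
Working through the distinct placements yields 2 geometric isomers: py and ONO mutually trans; py and ONO mutually cis.
Each arrangement has an internal mirror plane or centre of symmetry, so none is chiral.

2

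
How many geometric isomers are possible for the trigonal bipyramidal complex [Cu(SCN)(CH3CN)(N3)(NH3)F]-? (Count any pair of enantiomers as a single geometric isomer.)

10

In a trigonal bipyramid the two axial positions differ from the three equatorial ones.
Exhaustive case analysis gives 10 geometric isomers.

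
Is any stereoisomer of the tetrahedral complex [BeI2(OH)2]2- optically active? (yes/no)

no

All four vertices of a tetrahedron are equivalent and mutually adjacent, so cis/trans isomerism cannot arise.
Only one geometric arrangement is possible.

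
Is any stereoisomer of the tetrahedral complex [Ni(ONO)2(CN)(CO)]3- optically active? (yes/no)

no

Only one geometric arrangement is possible.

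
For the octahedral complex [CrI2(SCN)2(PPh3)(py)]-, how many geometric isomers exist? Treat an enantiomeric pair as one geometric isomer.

An octahedron has six vertices in three trans pairs; every non-trans pair is cis.
Systematic placement gives 6 geometric isomers: I trans, SCN cis; I trans, SCN trans; I cis, SCN cis (3 arrangements, 2 chiral); I cis, SCN trans.

6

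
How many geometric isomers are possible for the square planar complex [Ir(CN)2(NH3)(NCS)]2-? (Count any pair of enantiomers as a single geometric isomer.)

2

A square has two trans pairs of vertices; adjacent vertices are cis.
There are 2 geometric isomers: CN cis; CN trans.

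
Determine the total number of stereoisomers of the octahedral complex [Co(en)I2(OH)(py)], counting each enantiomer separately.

6

In an octahedral complex each vertex has one trans partner and four cis neighbours.
Each en is bidentate and must span two cis positions.
Working through the distinct placements yields 4 geometric isomers: I trans; I cis (3 arrangements, 2 chiral).
Of these, 2 lack any improper symmetry element and so occur as enantiomeric pairs, giving 4 + 2 = 6 stereoisomers in total.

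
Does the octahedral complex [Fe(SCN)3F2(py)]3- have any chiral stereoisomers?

no

Systematic placement gives 3 geometric isomers: SCN mer, F trans; SCN fac, F cis; SCN mer, F cis.
Each arrangement has an internal mirror plane or centre of symmetry, so none is chiral.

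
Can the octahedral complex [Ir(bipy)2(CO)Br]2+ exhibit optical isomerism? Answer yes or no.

yes

An octahedron has six vertices in three trans pairs; every non-trans pair is cis.
Each bipy is bidentate and must span two cis positions.
The distinct arrangements are (2 in all): CO and Br mutually trans; CO and Br mutually cis (chiral).
One of these lacks any improper symmetry element and so occurs as an enantiomeric pair, giving 2 + 1 = 3 stereoisomers in total.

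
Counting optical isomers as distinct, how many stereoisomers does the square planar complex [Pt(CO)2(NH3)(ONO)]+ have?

A square has two trans pairs of vertices; adjacent vertices are cis.
There are 2 geometric isomers: CO cis; CO trans.
Each arrangement has an internal mirror plane or centre of symmetry, so none is chiral.

2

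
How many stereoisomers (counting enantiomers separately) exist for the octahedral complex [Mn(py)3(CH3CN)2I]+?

3

In an octahedral complex each vertex has one trans partner and four cis neighbours.
Systematic placement gives 3 geometric isomers: py mer, CH3CN trans; py mer, CH3CN cis; py fac, CH3CN cis.
Each arrangement has an internal mirror plane or centre of symmetry, so none is chiral.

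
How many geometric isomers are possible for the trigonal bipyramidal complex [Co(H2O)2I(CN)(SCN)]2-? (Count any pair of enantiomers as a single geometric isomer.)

Systematic enumeration (placing each ligand type in turn and discarding arrangements equivalent by rotation or reflection) gives 7 geometric isomers.

7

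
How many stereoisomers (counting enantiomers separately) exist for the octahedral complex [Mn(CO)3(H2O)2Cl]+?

3

An octahedron has six vertices in three trans pairs; every non-trans pair is cis.
Working through the distinct placements yields 3 geometric isomers: CO mer, H2O trans; CO mer, H2O cis; CO fac, H2O cis.
Each arrangement has an internal mirror plane or centre of symmetry, so none is chiral.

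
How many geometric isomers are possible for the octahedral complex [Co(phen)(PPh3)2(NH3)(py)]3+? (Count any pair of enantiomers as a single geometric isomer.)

In an octahedral complex each vertex has one trans partner and four cis neighbours.
Each phen is bidentate and must span two cis positions.
The distinct arrangements are (4 in all): PPh3 cis (3 arrangements, 2 chiral); PPh3 trans.

4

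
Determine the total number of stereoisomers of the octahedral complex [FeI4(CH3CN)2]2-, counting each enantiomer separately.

2

In an octahedral complex each vertex has one trans partner and four cis neighbours.
The distinct arrangements are (2 in all): CH3CN trans; CH3CN cis.
Each arrangement has an internal mirror plane or centre of symmetry, so none is chiral.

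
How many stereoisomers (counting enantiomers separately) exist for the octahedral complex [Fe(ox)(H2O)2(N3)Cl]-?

Each ox is bidentate and must span two cis positions.
Working through the distinct placements yields 4 geometric isomers: H2O cis (3 arrangements, 2 chiral); H2O trans.
Of these, 2 lack any improper symmetry element and so occur as enantiomeric pairs, giving 4 + 2 = 6 stereoisomers in total.

6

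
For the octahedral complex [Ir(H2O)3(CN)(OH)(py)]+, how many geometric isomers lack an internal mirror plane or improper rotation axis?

1

The six octahedral sites form three mutually perpendicular trans pairs.
Systematic placement gives 4 geometric isomers: H2O mer (3 arrangements); H2O fac (chiral).
One of these lacks any improper symmetry element and so occurs as an enantiomeric pair, giving 4 + 1 = 5 stereoisomers in total.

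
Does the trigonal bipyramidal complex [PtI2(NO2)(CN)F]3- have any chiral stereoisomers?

Systematic enumeration (placing each ligand type in turn and discarding arrangements equivalent by rotation or reflection) gives 7 geometric isomers.
Of these, 3 lack any improper symmetry element and so occur as enantiomeric pairs, giving 7 + 3 = 10 stereoisomers in total.

yes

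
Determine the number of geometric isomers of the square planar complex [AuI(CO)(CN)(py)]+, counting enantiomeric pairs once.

The distinct arrangements are (3 in all): (CN/I trans, CO/py trans); (CN/py trans, CO/I trans); (CN/CO trans, I/py trans).

3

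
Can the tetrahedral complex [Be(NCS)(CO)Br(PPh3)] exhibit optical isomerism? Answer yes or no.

yes

All four vertices of a tetrahedron are equivalent and mutually adjacent, so cis/trans isomerism cannot arise.
Only one geometric arrangement is possible; it has no improper symmetry element, so it exists as a pair of enantiomers (2 stereoisomers).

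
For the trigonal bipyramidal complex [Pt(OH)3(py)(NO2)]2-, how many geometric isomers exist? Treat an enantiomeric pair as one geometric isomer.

A trigonal bipyramid has two axial and three equatorial sites, which are chemically inequivalent.
There are 4 geometric isomers: py equatorial, NO2 axial; py axial, NO2 axial; py equatorial, NO2 equatorial; py axial, NO2 equatorial.

4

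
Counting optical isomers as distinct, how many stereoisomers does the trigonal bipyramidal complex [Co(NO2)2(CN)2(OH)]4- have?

In a trigonal bipyramid the two axial positions differ from the three equatorial ones.
Exhaustive case analysis gives 5 geometric isomers.
One of these lacks any improper symmetry element and so occurs as an enantiomeric pair, giving 5 + 1 = 6 stereoisomers in total.

6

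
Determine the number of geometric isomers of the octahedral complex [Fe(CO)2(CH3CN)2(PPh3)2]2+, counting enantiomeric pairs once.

In an octahedral complex each vertex has one trans partner and four cis neighbours.
Working through the distinct placements yields 5 geometric isomers: CO trans, CH3CN trans, PPh3 trans; CO cis, CH3CN trans, PPh3 cis; CO cis, CH3CN cis, PPh3 trans; CO cis, CH3CN cis, PPh3 cis (chiral); CO trans, CH3CN cis, PPh3 cis.

5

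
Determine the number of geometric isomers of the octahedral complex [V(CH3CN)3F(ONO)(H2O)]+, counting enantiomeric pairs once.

There are 4 geometric isomers: CH3CN mer (3 arrangements); CH3CN fac (chiral).

4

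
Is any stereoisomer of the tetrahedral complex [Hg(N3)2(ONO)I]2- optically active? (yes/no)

no

In a tetrahedral complex all four positions are equivalent and every pair of ligands is adjacent — there is no cis/trans distinction.
Only one geometric arrangement is possible.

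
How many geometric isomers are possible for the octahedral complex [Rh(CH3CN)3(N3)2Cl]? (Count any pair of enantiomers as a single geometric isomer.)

In an octahedral complex each vertex has one trans partner and four cis neighbours.
The distinct arrangements are (3 in all): CH3CN mer, N3 trans; CH3CN mer, N3 cis; CH3CN fac, N3 cis.

3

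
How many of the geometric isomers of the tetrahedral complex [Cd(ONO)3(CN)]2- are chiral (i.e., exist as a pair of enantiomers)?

0

All four vertices of a tetrahedron are equivalent and mutually adjacent, so cis/trans isomerism cannot arise.
Only one geometric arrangement is possible.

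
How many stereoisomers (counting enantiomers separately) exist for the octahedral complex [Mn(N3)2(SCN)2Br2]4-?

6

An octahedron has six vertices in three trans pairs; every non-trans pair is cis.
There are 5 geometric isomers: N3 trans, SCN trans, Br trans; N3 cis, SCN cis, Br trans; N3 cis, SCN trans, Br cis; N3 cis, SCN cis, Br cis (chiral); N3 trans, SCN cis, Br cis.
One of these lacks any improper symmetry element and so occurs as an enantiomeric pair, giving 5 + 1 = 6 stereoisomers in total.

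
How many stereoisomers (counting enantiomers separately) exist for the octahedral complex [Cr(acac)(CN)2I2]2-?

In an octahedral complex each vertex has one trans partner and four cis neighbours.
Each acac is bidentate and must span two cis positions.
Working through the distinct placements yields 3 geometric isomers: CN trans, I cis; CN cis, I cis (chiral); CN cis, I trans.
One of these lacks any improper symmetry element and so occurs as an enantiomeric pair, giving 3 + 1 = 4 stereoisomers in total.

4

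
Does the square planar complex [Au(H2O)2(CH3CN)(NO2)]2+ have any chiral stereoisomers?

no

In a square planar complex each vertex has one trans partner and two cis neighbours.
Working through the distinct placements yields 2 geometric isomers: H2O cis; H2O trans.
Each arrangement has an internal mirror plane or centre of symmetry, so none is chiral.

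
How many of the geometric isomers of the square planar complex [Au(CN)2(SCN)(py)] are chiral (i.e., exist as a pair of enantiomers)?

0

A square has two trans pairs of vertices; adjacent vertices are cis.
The distinct arrangements are (2 in all): CN cis; CN trans.
Each arrangement has an internal mirror plane or centre of symmetry, so none is chiral.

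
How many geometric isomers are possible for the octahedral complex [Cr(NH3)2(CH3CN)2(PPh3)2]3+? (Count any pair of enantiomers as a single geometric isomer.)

In an octahedral complex each vertex has one trans partner and four cis neighbours.
Systematic placement gives 5 geometric isomers: NH3 trans, CH3CN trans, PPh3 trans; NH3 cis, CH3CN trans, PPh3 cis; NH3 cis, CH3CN cis, PPh3 trans; NH3 cis, CH3CN cis, PPh3 cis (chiral); NH3 trans, CH3CN cis, PPh3 cis.

5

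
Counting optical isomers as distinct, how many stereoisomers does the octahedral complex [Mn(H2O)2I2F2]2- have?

An octahedron has six vertices in three trans pairs; every non-trans pair is cis.
Systematic placement gives 5 geometric isomers: H2O trans, I trans, F trans; H2O cis, I cis, F trans; H2O cis, I trans, F cis; H2O cis, I cis, F cis (chiral); H2O trans, I cis, F cis.
One of these lacks any improper symmetry element and so occurs as an enantiomeric pair, giving 5 + 1 = 6 stereoisomers in total.

6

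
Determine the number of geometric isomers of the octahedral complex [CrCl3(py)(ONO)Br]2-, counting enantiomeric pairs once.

4

The six octahedral sites form three mutually perpendicular trans pairs.
Working through the distinct placements yields 4 geometric isomers: Cl mer (3 arrangements); Cl fac (chiral).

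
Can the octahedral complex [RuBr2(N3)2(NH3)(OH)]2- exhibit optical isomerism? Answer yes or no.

In an octahedral complex each vertex has one trans partner and four cis neighbours.
Systematic placement gives 6 geometric isomers: Br trans, N3 trans; Br trans, N3 cis; Br cis, N3 cis (3 arrangements, 2 chiral); Br cis, N3 trans.
Of these, 2 lack any improper symmetry element and so occur as enantiomeric pairs, giving 6 + 2 = 8 stereoisomers in total.

yes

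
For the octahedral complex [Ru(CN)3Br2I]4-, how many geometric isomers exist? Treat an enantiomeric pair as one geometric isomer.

In an octahedral complex each vertex has one trans partner and four cis neighbours.
Working through the distinct placements yields 3 geometric isomers: CN mer, Br trans; CN fac, Br cis; CN mer, Br cis.

3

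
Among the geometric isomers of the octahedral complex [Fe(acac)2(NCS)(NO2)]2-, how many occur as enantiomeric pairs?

1

The six octahedral sites form three mutually perpendicular trans pairs.
Each acac is bidentate and must span two cis positions.
Systematic placement gives 2 geometric isomers: NCS and NO2 mutually trans; NCS and NO2 mutually cis (chiral).
One of these lacks any improper symmetry element and so occurs as an enantiomeric pair, giving 2 + 1 = 3 stereoisomers in total.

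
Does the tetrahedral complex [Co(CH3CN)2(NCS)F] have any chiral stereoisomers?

no

In a tetrahedral complex all four positions are equivalent and every pair of ligands is adjacent — there is no cis/trans distinction.
Only one geometric arrangement is possible.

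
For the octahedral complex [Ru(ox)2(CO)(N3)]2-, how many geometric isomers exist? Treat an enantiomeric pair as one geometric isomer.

2

In an octahedral complex each vertex has one trans partner and four cis neighbours.
Each ox is bidentate and must span two cis positions.
Working through the distinct placements yields 2 geometric isomers: CO and N3 mutually trans; CO and N3 mutually cis (chiral).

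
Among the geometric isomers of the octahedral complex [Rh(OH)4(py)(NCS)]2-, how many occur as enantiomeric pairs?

0

In an octahedral complex each vertex has one trans partner and four cis neighbours.
The distinct arrangements are (2 in all): py and NCS mutually cis; py and NCS mutually trans.
Each arrangement has an internal mirror plane or centre of symmetry, so none is chiral.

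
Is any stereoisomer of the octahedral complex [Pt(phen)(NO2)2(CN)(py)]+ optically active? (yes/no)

yes

An octahedron has six vertices in three trans pairs; every non-trans pair is cis.
Each phen is bidentate and must span two cis positions.
There are 4 geometric isomers: NO2 cis (3 arrangements, 2 chiral); NO2 trans.
Of these, 2 lack any improper symmetry element and so occur as enantiomeric pairs, giving 4 + 2 = 6 stereoisomers in total.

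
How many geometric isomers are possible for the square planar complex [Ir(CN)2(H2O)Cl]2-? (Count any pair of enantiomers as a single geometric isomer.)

2

The distinct arrangements are (2 in all): CN cis; CN trans.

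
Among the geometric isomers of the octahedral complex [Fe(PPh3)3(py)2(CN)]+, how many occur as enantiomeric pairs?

The six octahedral sites form three mutually perpendicular trans pairs.
The distinct arrangements are (3 in all): PPh3 mer, py trans; PPh3 fac, py cis; PPh3 mer, py cis.
Each arrangement has an internal mirror plane or centre of symmetry, so none is chiral.

0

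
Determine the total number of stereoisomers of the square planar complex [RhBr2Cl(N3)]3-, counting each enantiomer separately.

2

In a square planar complex each vertex has one trans partner and two cis neighbours.
Working through the distinct placements yields 2 geometric isomers: Br cis; Br trans.
Each arrangement has an internal mirror plane or centre of symmetry, so none is chiral.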